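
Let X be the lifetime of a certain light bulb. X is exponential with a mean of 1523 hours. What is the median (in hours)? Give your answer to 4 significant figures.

The rate is λ = 1/1523 = 0.000656599 per hour.
Set 1 − e^(−λt) = 0.5, so t = −ln(0.5)/λ = 0.69315/0.000656599 ≈ 1055.66 hours.

1056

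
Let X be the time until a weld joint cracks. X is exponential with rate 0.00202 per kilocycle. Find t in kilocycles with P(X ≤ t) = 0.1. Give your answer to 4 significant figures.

Set 1 − e^(−λt) = 0.1, so t = −ln(0.9)/λ = 0.10536/0.00202 ≈ 52.1587 kilocycles.

52.16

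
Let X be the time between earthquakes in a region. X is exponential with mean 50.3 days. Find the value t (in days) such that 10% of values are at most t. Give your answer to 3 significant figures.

The rate is λ = 1/50.3 = 0.0198807 per day.
Set 1 − e^(−λt) = 0.1, so t = −ln(0.9)/λ = 0.10536/0.0198807 ≈ 5.29963 days.

5.30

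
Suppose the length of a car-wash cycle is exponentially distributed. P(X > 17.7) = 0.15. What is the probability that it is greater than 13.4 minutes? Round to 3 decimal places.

0.238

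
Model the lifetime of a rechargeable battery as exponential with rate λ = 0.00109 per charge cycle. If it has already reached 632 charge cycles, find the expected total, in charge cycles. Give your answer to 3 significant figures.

1550

By memorylessness, E[X | X > 632] = 632 + 1/λ = 632 + 917.431 = 1549.43 charge cycles.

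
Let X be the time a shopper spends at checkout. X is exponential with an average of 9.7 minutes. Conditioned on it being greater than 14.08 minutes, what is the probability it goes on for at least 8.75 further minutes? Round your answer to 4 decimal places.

The rate is λ = 1/9.7 = 0.103093 per minute.
By the memoryless property, P(X > 14.08+8.75 | X > 14.08) = P(X > 8.75).
P(X > 8.75) = e^(−0.90206) ≈ 0.4057.

0.4057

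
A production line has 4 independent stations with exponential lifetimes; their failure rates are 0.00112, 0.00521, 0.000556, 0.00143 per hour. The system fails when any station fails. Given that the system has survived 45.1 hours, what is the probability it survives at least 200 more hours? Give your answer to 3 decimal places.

Time to first failure ~ Exp(Σλ) with Σλ = 0.008316.
By memorylessness, P(T > 45.1+200 | T > 45.1) = P(T > 200) = e^(−0.008316·200) ≈ 0.190.

0.190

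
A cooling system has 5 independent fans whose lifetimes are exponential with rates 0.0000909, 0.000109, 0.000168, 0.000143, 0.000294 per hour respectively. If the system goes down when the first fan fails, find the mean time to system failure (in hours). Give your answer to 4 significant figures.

1242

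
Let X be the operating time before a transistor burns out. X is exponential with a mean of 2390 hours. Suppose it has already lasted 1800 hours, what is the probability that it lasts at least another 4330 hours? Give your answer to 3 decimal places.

The rate is λ = 1/2390 = 0.00041841 per hour.
P(X > s+t | X > s) = e^(−λ(s+t))/e^(−λs) = e^(−λt), independent of s = 1800.
P(X > 4330) = e^(−1.8117) ≈ 0.163.

0.163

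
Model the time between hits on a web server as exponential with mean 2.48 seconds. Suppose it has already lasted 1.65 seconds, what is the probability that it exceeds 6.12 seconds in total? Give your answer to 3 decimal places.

0.165

The rate is λ = 1/2.48 = 0.403226 per second.
By the memoryless property, P(X > 1.65+4.47 | X > 1.65) = P(X > 4.47).
P(X > 4.47) = e^(−1.8024) ≈ 0.165.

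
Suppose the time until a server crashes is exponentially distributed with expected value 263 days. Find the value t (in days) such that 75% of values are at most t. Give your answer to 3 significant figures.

365

The rate is λ = 1/263 = 0.00380228 per day.
Set 1 − e^(−λt) = 0.75, so t = −ln(0.25)/λ = 1.3863/0.00380228 ≈ 364.595 days.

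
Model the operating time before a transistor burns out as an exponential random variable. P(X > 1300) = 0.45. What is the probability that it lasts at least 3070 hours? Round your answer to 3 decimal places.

0.152

e^(−λ·1300) = 0.45 ⇒ λ = −ln(0.45)/1300 = 0.000614237.
P(X > 3070) = e^(−0.000614237·3070) = e^(−1.8857) ≈ 0.152.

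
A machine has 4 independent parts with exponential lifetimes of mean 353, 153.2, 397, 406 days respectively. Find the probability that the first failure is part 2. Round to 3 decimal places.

0.455

Rates: λ_i = 1/mean_i → 0.00283286, 0.00652742, 0.00251889, 0.00246305; Σλ = 0.0143422.
P(part 2 first) = λ_2/Σλ = 0.00652742/0.0143422 ≈ 0.455.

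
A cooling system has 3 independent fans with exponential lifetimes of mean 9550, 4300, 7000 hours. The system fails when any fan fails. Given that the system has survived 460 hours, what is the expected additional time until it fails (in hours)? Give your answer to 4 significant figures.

First-failure rate Σλ = 1/9550 + 1/4300 + 1/7000 = 0.000480127.
By memorylessness the expected residual is 1/Σλ = 2082.78 hours, regardless of the 460 already elapsed.

2083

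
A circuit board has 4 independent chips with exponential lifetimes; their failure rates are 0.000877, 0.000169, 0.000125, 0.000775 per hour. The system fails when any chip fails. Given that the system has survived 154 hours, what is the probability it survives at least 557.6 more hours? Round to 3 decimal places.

0.338

Time to first failure ~ Exp(Σλ) with Σλ = 0.001946.
By memorylessness, P(T > 154+557.6 | T > 154) = P(T > 557.6) = e^(−0.001946·557.6) ≈ 0.338.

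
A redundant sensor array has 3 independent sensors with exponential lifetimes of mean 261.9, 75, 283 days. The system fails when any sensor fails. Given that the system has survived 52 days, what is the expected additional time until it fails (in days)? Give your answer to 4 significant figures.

48.34

First-failure rate Σλ = 1/261.9 + 1/75 + 1/283 = 0.0206852.
By memorylessness the expected residual is 1/Σλ = 48.3439 days, regardless of the 52 already elapsed.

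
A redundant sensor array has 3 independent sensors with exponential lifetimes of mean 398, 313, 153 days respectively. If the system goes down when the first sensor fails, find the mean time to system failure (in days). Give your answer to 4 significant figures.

81.68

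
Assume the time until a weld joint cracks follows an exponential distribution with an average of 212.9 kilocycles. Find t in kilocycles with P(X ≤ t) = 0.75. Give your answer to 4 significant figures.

The rate is λ = 1/212.9 = 0.00469704 per kilocycle.
Set 1 − e^(−λt) = 0.75, so t = −ln(0.25)/λ = 1.3863/0.00469704 ≈ 295.142 kilocycles.

295.1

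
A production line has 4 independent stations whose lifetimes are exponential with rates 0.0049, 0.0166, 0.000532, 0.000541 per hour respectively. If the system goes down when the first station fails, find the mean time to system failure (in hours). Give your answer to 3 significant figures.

44.3

The time to first failure is exponential with rate Σλ = 0.0049 + 0.0166 + 0.000532 + 0.000541 = 0.022573.
E[min] = 1/Σλ = 1/0.022573 = 44.3007 hours.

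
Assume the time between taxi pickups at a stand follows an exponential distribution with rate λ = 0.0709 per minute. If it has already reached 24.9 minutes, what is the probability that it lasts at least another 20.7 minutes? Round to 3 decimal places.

0.230

P(X > s+t | X > s) = e^(−λ(s+t))/e^(−λs) = e^(−λt), independent of s = 24.9.
P(X > 20.7) = e^(−1.4676) ≈ 0.230.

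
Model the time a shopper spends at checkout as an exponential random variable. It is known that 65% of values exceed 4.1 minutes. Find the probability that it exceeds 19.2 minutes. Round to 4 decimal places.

0.1330

e^(−λ·4.1) = 0.65 ⇒ λ = −ln(0.65)/4.1 = 0.105069.
P(X > 19.2) = e^(−0.105069·19.2) = e^(−2.0173) ≈ 0.1330.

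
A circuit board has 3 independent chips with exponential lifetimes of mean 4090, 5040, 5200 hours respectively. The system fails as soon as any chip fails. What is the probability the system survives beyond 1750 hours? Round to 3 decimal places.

The first failure time is exponential with rate Σλ_i = 1/4090 + 1/5040 + 1/5200 = 0.000635219 per hour.
P(min > 1750) = e^(−0.000635219·1750) = e^(−1.1116) ≈ 0.329.

0.329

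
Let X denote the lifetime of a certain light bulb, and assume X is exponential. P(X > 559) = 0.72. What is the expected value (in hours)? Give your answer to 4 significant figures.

e^(−λ·559) = 0.72 ⇒ λ = −ln(0.72)/559 = 0.000587664.
Mean = 1/λ = 1701.65 hours.

1702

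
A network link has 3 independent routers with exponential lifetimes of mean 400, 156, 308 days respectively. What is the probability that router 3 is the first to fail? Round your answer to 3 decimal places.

0.267

Rates: λ_i = 1/mean_i → 0.0025, 0.00641026, 0.00324675; Σλ = 0.012157.
P(router 3 first) = λ_3/Σλ = 0.00324675/0.012157 ≈ 0.267.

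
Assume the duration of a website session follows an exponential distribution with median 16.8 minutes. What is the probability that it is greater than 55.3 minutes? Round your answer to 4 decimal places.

0.1021

For an exponential, median = ln(2)/λ, so λ = ln 2 / 16.8 = 0.0412588 per minute.
P(X > 55.3) = e^(−λ·55.3) = e^(−2.2816) ≈ 0.1021.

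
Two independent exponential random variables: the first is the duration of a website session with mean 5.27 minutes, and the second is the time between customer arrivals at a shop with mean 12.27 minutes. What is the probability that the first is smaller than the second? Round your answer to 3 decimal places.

0.700

λ_1 = 1/5.27 = 0.189753, λ_2 = 1/12.27 = 0.0814996.
For independent exponentials, P(the first < the second) = λ_1/(λ_1+λ_2) = 0.189753/0.271253 ≈ 0.700.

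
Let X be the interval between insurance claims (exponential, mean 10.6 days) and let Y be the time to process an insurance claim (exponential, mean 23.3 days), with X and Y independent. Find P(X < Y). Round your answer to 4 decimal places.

0.6873

λ_1 = 1/10.6 = 0.0943396, λ_2 = 1/23.3 = 0.0429185.
For independent exponentials, P(X < Y) = λ_1/(λ_1+λ_2) = 0.0943396/0.137258 ≈ 0.6873.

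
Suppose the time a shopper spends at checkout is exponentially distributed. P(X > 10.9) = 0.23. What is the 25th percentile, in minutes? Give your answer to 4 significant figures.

e^(−λ·10.9) = 0.23 ⇒ λ = −ln(0.23)/10.9 = 0.134833.
25th percentile: 1 − e^(−λt) = 0.25, t = −ln(0.75)/λ = 2.13362 minutes.

2.134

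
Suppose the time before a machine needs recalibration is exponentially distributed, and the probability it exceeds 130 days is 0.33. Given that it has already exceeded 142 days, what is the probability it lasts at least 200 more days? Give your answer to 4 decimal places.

From e^(−λ·130) = 0.33, λ = −ln(0.33)/130 = 0.00852817.
Memoryless: P(X > 142+200 | X > 142) = P(X > 200) = e^(−0.00852817·200) ≈ 0.1817.

0.1817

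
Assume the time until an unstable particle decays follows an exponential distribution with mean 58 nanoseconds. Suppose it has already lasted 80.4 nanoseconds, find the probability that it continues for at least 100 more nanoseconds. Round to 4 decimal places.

The rate is λ = 1/58 = 0.0172414 per nanosecond.
By the memoryless property, P(X > 80.4+100 | X > 80.4) = P(X > 100).
P(X > 100) = e^(−1.7241) ≈ 0.1783.

0.1783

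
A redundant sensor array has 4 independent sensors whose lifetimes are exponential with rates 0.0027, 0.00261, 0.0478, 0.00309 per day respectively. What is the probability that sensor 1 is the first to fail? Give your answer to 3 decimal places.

The time to first failure is exponential with rate Σλ = 0.0027 + 0.00261 + 0.0478 + 0.00309 = 0.0562.
P(sensor 1 first) = λ_1/Σλ = 0.0027/0.0562 ≈ 0.048.

0.048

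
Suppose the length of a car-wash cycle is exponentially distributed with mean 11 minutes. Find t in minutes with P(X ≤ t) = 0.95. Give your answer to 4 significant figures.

32.95

The rate is λ = 1/11 = 0.0909091 per minute.
Set 1 − e^(−λt) = 0.95, so t = −ln(0.05)/λ = 2.9957/0.0909091 ≈ 32.9531 minutes.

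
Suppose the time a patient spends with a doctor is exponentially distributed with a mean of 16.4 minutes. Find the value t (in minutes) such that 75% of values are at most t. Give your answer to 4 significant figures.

The rate is λ = 1/16.4 = 0.0609756 per minute.
Set 1 − e^(−λt) = 0.75, so t = −ln(0.25)/λ = 1.3863/0.0609756 ≈ 22.7352 minutes.

22.74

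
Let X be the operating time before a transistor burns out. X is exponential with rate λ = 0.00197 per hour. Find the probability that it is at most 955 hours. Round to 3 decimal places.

0.848

P(X ≤ 955) = 1 − e^(−λ·955) = 1 − e^(−1.8813) ≈ 0.848.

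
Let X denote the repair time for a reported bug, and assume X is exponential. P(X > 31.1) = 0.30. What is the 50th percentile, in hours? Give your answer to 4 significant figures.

e^(−λ·31.1) = 0.30 ⇒ λ = −ln(0.30)/31.1 = 0.038713.
50th percentile: 1 − e^(−λt) = 0.5, t = −ln(0.5)/λ = 17.9048 hours.

17.90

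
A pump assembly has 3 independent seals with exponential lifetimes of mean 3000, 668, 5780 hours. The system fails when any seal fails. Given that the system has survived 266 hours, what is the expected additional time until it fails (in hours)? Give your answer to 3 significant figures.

First-failure rate Σλ = 1/3000 + 1/668 + 1/5780 = 0.00200335.
By memorylessness the expected residual is 1/Σλ = 499.164 hours, regardless of the 266 already elapsed.

499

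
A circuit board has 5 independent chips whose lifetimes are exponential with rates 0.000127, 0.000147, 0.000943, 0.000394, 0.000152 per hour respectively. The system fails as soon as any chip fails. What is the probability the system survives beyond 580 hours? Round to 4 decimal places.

0.3597

The time to first failure is exponential with rate Σλ = 0.000127 + 0.000147 + 0.000943 + 0.000394 + 0.000152 = 0.001763.
P(min > 580) = e^(−0.001763·580) = e^(−1.0225) ≈ 0.3597.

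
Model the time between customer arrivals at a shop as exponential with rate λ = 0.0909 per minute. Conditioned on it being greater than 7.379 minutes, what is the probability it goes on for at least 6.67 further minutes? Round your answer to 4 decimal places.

0.5454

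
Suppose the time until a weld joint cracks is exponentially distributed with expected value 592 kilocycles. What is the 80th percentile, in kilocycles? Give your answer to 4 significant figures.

952.8

The rate is λ = 1/592 = 0.00168919 per kilocycle.
Set 1 − e^(−λt) = 0.8, so t = −ln(0.2)/λ = 1.6094/0.00168919 ≈ 952.787 kilocycles.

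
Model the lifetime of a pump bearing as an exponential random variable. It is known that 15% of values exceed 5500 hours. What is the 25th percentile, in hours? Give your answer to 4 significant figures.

834.0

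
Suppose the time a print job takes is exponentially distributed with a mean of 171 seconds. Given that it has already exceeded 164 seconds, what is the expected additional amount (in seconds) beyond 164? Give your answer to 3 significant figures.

171

The rate is λ = 1/171 = 0.00584795 per second.
By memorylessness, the remaining amount past any threshold is again Exp(λ) with mean 1/λ = 171 seconds.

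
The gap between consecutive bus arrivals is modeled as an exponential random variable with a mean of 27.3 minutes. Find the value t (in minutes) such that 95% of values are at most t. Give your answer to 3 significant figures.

81.8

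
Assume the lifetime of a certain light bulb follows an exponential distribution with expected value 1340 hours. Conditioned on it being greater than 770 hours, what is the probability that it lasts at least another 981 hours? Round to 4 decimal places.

The rate is λ = 1/1340 = 0.000746269 per hour.
The exponential is memoryless, so the remaining time is again Exp(λ): the condition X > 770 is irrelevant.
P(X > 981) = e^(−0.73209) ≈ 0.4809.

0.4809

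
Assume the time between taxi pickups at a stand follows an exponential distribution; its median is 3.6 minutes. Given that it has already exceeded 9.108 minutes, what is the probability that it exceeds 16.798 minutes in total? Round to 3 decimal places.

0.227

For an exponential, median = ln(2)/λ, so λ = ln 2 / 3.6 = 0.192541 per minute.
The exponential is memoryless, so the remaining time is again Exp(λ): the condition X > 9.108 is irrelevant.
P(X > 7.69) = e^(−1.4806) ≈ 0.227.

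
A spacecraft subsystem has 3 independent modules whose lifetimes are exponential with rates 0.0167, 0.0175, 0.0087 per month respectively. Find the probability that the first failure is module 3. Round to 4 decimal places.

The time to first failure is exponential with rate Σλ = 0.0167 + 0.0175 + 0.0087 = 0.0429.
P(module 3 first) = λ_3/Σλ = 0.0087/0.0429 ≈ 0.2028.

0.2028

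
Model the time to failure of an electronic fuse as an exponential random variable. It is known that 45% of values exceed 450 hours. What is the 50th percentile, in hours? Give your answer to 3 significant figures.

391

e^(−λ·450) = 0.45 ⇒ λ = −ln(0.45)/450 = 0.00177446.
50th percentile: 1 − e^(−λt) = 0.5, t = −ln(0.5)/λ = 390.624 hours.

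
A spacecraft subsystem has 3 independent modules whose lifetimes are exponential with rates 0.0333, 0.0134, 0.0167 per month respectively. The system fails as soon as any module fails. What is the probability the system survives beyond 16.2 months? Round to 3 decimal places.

0.358

The time to first failure is exponential with rate Σλ = 0.0333 + 0.0134 + 0.0167 = 0.0634.
P(min > 16.2) = e^(−0.0634·16.2) = e^(−1.0271) ≈ 0.358.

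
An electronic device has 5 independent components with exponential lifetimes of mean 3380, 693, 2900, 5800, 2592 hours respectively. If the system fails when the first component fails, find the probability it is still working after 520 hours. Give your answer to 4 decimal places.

The first failure time is exponential with rate Σλ_i = 1/3380 + 1/693 + 1/2900 + 1/5800 + 1/2592 = 0.0026419 per hour.
P(min > 520) = e^(−0.0026419·520) = e^(−1.3738) ≈ 0.2531.

0.2531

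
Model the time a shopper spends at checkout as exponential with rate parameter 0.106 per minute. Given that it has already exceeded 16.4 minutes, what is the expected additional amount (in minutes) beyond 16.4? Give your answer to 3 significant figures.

9.43

By memorylessness, the remaining amount past any threshold is again Exp(λ) with mean 1/λ = 9.43396 minutes.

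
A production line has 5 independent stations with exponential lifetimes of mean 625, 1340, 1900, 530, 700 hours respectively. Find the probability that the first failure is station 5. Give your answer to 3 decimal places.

0.231

Rates: λ_i = 1/mean_i → 0.0016, 0.000746269, 0.000526316, 0.00188679, 0.00142857; Σλ = 0.00618795.
P(station 5 first) = λ_5/Σλ = 0.00142857/0.00618795 ≈ 0.231.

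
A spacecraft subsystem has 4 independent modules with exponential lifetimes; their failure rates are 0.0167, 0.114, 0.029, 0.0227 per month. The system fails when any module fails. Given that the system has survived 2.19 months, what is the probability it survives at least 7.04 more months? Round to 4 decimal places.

0.2769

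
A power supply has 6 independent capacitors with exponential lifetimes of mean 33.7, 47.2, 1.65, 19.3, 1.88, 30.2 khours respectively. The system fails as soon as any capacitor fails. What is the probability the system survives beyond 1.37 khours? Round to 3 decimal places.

The first failure time is exponential with rate Σλ_i = 1/33.7 + 1/47.2 + 1/1.65 + 1/19.3 + 1/1.88 + 1/30.2 = 1.27376 per khour.
P(min > 1.37) = e^(−1.27376·1.37) = e^(−1.7451) ≈ 0.175.

0.175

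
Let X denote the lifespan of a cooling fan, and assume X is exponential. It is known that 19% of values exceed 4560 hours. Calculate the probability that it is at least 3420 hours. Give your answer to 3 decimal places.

0.288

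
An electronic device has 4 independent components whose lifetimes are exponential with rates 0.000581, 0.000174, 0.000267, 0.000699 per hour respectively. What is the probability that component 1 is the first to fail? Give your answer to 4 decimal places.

0.3376

The time to first failure is exponential with rate Σλ = 0.000581 + 0.000174 + 0.000267 + 0.000699 = 0.001721.
P(component 1 first) = λ_1/Σλ = 0.000581/0.001721 ≈ 0.3376.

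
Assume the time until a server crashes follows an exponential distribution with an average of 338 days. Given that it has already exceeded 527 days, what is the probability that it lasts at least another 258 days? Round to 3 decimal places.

0.466

The rate is λ = 1/338 = 0.00295858 per day.
By the memoryless property, P(X > 527+258 | X > 527) = P(X > 258).
P(X > 258) = e^(−0.76331) ≈ 0.466.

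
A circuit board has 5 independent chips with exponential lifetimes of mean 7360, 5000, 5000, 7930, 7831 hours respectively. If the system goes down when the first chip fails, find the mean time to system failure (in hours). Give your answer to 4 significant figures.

1266

The first failure time is exponential with rate Σλ_i = 1/7360 + 1/5000 + 1/5000 + 1/7930 + 1/7831 = 0.000789671 per hour.
E[min] = 1/Σλ = 1/0.000789671 = 1266.35 hours.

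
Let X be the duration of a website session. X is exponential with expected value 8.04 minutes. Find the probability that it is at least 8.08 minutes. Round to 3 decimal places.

The rate is λ = 1/8.04 = 0.124378 per minute.
P(X > 8.08) = e^(−λ·8.08) = e^(−1.005) ≈ 0.366.

0.366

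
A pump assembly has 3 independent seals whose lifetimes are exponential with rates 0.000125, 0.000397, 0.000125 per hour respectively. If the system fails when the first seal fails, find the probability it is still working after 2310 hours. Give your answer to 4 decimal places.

0.2243

The time to first failure is exponential with rate Σλ = 0.000125 + 0.000397 + 0.000125 = 0.000647.
P(min > 2310) = e^(−0.000647·2310) = e^(−1.4946) ≈ 0.2243.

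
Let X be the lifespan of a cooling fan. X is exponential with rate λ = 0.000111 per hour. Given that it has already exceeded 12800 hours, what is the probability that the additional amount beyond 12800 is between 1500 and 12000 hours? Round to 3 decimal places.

Memoryless: the residual past 12800 is again Exp(λ).
P(1500 < residual < 12000) = e^(−λ·1500) − e^(−λ·12000) = 0.84662 − 0.26395 ≈ 0.583.

0.583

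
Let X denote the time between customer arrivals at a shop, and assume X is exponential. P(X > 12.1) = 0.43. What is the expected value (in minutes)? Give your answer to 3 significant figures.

e^(−λ·12.1) = 0.43 ⇒ λ = −ln(0.43)/12.1 = 0.0697496.
Mean = 1/λ = 14.337 minutes.

14.3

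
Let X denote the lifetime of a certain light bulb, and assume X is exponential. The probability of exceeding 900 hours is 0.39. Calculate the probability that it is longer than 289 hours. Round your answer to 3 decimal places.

0.739

e^(−λ·900) = 0.39 ⇒ λ = −ln(0.39)/900 = 0.00104623.
P(X > 289) = e^(−0.00104623·289) = e^(−0.30236) ≈ 0.739.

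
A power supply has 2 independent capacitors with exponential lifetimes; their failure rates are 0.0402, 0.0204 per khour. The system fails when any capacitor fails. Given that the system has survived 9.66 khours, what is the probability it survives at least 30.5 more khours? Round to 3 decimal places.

0.158

Time to first failure ~ Exp(Σλ) with Σλ = 0.0606.
By memorylessness, P(T > 9.66+30.5 | T > 9.66) = P(T > 30.5) = e^(−0.0606·30.5) ≈ 0.158.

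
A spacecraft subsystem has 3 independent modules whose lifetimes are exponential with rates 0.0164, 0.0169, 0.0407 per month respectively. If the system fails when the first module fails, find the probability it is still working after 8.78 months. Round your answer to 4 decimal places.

The time to first failure is exponential with rate Σλ = 0.0164 + 0.0169 + 0.0407 = 0.074.
P(min > 8.78) = e^(−0.074·8.78) = e^(−0.64972) ≈ 0.5222.

0.5222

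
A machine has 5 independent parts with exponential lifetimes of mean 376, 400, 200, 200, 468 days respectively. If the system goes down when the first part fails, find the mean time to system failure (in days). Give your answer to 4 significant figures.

57.82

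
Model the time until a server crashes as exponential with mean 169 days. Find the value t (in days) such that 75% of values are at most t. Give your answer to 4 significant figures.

234.3

The rate is λ = 1/169 = 0.00591716 per day.
Set 1 − e^(−λt) = 0.75, so t = −ln(0.25)/λ = 1.3863/0.00591716 ≈ 234.284 days.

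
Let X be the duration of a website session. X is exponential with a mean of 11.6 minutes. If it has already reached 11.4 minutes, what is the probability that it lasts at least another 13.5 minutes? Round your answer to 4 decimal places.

The rate is λ = 1/11.6 = 0.0862069 per minute.
P(X > s+t | X > s) = e^(−λ(s+t))/e^(−λs) = e^(−λt), independent of s = 11.4.
P(X > 13.5) = e^(−1.1638) ≈ 0.3123.

0.3123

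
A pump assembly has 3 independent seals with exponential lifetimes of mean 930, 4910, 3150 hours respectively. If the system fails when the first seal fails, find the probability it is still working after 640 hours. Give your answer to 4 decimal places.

The first failure time is exponential with rate Σλ_i = 1/930 + 1/4910 + 1/3150 = 0.0015964 per hour.
P(min > 640) = e^(−0.0015964·640) = e^(−1.0217) ≈ 0.3600.

0.3600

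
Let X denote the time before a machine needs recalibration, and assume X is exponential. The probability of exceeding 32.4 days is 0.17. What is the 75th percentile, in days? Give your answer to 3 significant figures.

25.3

e^(−λ·32.4) = 0.17 ⇒ λ = −ln(0.17)/32.4 = 0.05469.
75th percentile: 1 − e^(−λt) = 0.75, t = −ln(0.25)/λ = 25.3482 days.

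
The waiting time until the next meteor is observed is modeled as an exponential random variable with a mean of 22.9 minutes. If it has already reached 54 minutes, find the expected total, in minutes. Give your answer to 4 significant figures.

The rate is λ = 1/22.9 = 0.0436681 per minute.
By memorylessness, E[X | X > 54] = 54 + 1/λ = 54 + 22.9 = 76.9 minutes.

76.90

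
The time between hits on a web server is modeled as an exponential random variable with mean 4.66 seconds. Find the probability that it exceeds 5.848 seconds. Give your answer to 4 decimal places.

The rate is λ = 1/4.66 = 0.214592 per second.
P(X > 5.848) = e^(−λ·5.848) = e^(−1.2549) ≈ 0.2851.

0.2851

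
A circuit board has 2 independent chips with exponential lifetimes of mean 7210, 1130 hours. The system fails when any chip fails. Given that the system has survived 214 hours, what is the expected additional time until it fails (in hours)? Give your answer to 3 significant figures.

First-failure rate Σλ = 1/7210 + 1/1130 = 0.00102365.
By memorylessness the expected residual is 1/Σλ = 976.894 hours, regardless of the 214 already elapsed.

977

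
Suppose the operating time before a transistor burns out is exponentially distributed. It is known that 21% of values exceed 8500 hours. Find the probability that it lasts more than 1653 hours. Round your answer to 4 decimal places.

e^(−λ·8500) = 0.21 ⇒ λ = −ln(0.21)/8500 = 0.000183606.
P(X > 1653) = e^(−0.000183606·1653) = e^(−0.3035) ≈ 0.7382.

0.7382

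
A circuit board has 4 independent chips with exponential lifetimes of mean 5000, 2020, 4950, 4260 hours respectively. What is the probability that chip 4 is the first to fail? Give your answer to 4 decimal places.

Rates: λ_i = 1/mean_i → 0.0002, 0.00049505, 0.00020202, 0.000234742; Σλ = 0.00113181.
P(chip 4 first) = λ_4/Σλ = 0.000234742/0.00113181 ≈ 0.2074.

0.2074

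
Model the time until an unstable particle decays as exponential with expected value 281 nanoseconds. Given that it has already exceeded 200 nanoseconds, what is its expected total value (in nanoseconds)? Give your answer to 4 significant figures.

481.0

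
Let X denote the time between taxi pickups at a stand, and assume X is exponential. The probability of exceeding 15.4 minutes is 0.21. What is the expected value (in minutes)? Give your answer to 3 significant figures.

e^(−λ·15.4) = 0.21 ⇒ λ = −ln(0.21)/15.4 = 0.101341.
Mean = 1/λ = 9.8677 minutes.

9.87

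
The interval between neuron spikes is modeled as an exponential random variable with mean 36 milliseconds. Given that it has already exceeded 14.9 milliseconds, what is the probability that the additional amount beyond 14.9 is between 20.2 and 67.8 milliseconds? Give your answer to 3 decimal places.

The rate is λ = 1/36 = 0.0277778 per millisecond.
Memoryless: the residual past 14.9 is again Exp(λ).
P(20.2 < residual < 67.8) = e^(−λ·20.2) − e^(−λ·67.8) = 0.57057 − 0.15208 ≈ 0.418.

0.418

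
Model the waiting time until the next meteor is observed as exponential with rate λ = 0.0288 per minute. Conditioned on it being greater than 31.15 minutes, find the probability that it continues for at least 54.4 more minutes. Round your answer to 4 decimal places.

0.2087

The exponential is memoryless, so the remaining time is again Exp(λ): the condition X > 31.15 is irrelevant.
P(X > 54.4) = e^(−1.5667) ≈ 0.2087.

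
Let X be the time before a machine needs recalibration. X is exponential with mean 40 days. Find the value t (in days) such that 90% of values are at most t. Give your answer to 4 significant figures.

The rate is λ = 1/40 = 0.025 per day.
Set 1 − e^(−λt) = 0.9, so t = −ln(0.1)/λ = 2.3026/0.025 ≈ 92.1034 days.

92.10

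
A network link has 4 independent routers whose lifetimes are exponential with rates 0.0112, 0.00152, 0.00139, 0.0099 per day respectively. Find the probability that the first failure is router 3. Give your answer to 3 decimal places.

The time to first failure is exponential with rate Σλ = 0.0112 + 0.00152 + 0.00139 + 0.0099 = 0.02401.
P(router 3 first) = λ_3/Σλ = 0.00139/0.02401 ≈ 0.058.

0.058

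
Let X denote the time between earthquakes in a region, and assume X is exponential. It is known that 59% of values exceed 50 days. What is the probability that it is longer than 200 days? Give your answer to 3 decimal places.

0.121

e^(−λ·50) = 0.59 ⇒ λ = −ln(0.59)/50 = 0.0105527.
P(X > 200) = e^(−0.0105527·200) = e^(−2.1105) ≈ 0.121.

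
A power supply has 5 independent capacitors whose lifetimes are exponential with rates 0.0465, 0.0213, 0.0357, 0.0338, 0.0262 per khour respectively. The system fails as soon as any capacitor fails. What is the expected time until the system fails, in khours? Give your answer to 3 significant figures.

6.12

The time to first failure is exponential with rate Σλ = 0.0465 + 0.0213 + 0.0357 + 0.0338 + 0.0262 = 0.1635.
E[min] = 1/Σλ = 1/0.1635 = 6.11621 khours.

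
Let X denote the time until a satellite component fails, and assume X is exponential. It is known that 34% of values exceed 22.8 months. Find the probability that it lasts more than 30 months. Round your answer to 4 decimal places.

0.2418

e^(−λ·22.8) = 0.34 ⇒ λ = −ln(0.34)/22.8 = 0.0473162.
P(X > 30) = e^(−0.0473162·30) = e^(−1.4195) ≈ 0.2418.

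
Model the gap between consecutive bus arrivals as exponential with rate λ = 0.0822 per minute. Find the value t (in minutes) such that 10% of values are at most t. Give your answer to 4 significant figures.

1.282

Set 1 − e^(−λt) = 0.1, so t = −ln(0.9)/λ = 0.10536/0.0822 ≈ 1.28176 minutes.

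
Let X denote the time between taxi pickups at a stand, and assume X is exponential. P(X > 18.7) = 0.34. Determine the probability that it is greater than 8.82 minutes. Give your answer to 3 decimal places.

e^(−λ·18.7) = 0.34 ⇒ λ = −ln(0.34)/18.7 = 0.0576904.
P(X > 8.82) = e^(−0.0576904·8.82) = e^(−0.50883) ≈ 0.601.

0.601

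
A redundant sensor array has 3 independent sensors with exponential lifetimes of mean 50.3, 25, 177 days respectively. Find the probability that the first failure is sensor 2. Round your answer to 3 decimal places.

0.610

Rates: λ_i = 1/mean_i → 0.0198807, 0.04, 0.00564972; Σλ = 0.0655304.
P(sensor 2 first) = λ_2/Σλ = 0.04/0.0655304 ≈ 0.610.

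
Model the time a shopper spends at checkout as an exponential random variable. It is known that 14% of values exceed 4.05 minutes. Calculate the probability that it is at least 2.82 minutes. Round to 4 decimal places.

0.2544

e^(−λ·4.05) = 0.14 ⇒ λ = −ln(0.14)/4.05 = 0.48546.
P(X > 2.82) = e^(−0.48546·2.82) = e^(−1.369) ≈ 0.2544.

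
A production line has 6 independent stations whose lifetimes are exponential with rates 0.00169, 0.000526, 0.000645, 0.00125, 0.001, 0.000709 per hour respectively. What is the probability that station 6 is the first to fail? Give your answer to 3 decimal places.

0.122

The time to first failure is exponential with rate Σλ = 0.00169 + 0.000526 + 0.000645 + 0.00125 + 0.001 + 0.000709 = 0.00582.
P(station 6 first) = λ_6/Σλ = 0.000709/0.00582 ≈ 0.122.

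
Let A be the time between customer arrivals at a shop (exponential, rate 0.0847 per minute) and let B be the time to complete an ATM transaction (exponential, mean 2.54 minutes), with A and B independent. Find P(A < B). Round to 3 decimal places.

λ_1 = 0.0847, λ_2 = 1/2.54 = 0.393701.
For independent exponentials, P(A < B) = λ_1/(λ_1+λ_2) = 0.0847/0.478401 ≈ 0.177.

0.177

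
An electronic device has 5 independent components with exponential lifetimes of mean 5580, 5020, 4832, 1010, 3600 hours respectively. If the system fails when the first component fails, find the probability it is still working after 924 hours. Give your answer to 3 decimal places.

0.180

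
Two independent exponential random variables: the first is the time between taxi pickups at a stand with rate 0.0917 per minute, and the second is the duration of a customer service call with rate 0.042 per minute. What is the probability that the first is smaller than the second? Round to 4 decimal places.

0.6859

λ_1 = 0.0917, λ_2 = 0.042.
For independent exponentials, P(the first < the second) = λ_1/(λ_1+λ_2) = 0.0917/0.1337 ≈ 0.6859.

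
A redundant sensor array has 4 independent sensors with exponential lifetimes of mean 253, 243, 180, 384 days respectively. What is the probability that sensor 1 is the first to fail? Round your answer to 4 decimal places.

Rates: λ_i = 1/mean_i → 0.00395257, 0.00411523, 0.00555556, 0.00260417; Σλ = 0.0162275.
P(sensor 1 first) = λ_1/Σλ = 0.00395257/0.0162275 ≈ 0.2436.

0.2436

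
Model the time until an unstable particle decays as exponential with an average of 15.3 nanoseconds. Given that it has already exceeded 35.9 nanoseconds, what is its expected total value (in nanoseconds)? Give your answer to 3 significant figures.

51.2

The rate is λ = 1/15.3 = 0.0653595 per nanosecond.
By memorylessness, E[X | X > 35.9] = 35.9 + 1/λ = 35.9 + 15.3 = 51.2 nanoseconds.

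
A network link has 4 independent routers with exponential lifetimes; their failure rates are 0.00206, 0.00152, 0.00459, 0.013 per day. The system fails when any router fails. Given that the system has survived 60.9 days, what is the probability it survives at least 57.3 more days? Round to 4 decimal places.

Time to first failure ~ Exp(Σλ) with Σλ = 0.02117.
By memorylessness, P(T > 60.9+57.3 | T > 60.9) = P(T > 57.3) = e^(−0.02117·57.3) ≈ 0.2973.

0.2973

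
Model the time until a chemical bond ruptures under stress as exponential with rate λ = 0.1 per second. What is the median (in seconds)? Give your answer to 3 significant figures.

Set 1 − e^(−λt) = 0.5, so t = −ln(0.5)/λ = 0.69315/0.1 ≈ 6.93147 seconds.

6.93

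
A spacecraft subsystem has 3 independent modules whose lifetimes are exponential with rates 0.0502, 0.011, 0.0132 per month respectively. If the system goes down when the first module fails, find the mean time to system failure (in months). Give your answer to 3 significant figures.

The time to first failure is exponential with rate Σλ = 0.0502 + 0.011 + 0.0132 = 0.0744.
E[min] = 1/Σλ = 1/0.0744 = 13.4409 months.

13.4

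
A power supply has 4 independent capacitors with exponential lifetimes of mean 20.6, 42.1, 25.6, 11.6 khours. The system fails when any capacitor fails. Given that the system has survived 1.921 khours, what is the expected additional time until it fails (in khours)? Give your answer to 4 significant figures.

5.062

First-failure rate Σλ = 1/20.6 + 1/42.1 + 1/25.6 + 1/11.6 = 0.197566.
By memorylessness the expected residual is 1/Σλ = 5.0616 khours, regardless of the 1.921 already elapsed.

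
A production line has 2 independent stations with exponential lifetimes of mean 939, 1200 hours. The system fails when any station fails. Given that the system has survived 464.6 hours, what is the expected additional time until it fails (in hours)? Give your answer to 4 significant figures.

First-failure rate Σλ = 1/939 + 1/1200 = 0.0018983.
By memorylessness the expected residual is 1/Σλ = 526.788 hours, regardless of the 464.6 already elapsed.

526.8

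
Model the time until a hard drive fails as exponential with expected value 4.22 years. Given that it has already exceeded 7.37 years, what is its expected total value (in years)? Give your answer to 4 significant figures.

11.59

The rate is λ = 1/4.22 = 0.236967 per year.
By memorylessness, E[X | X > 7.37] = 7.37 + 1/λ = 7.37 + 4.22 = 11.59 years.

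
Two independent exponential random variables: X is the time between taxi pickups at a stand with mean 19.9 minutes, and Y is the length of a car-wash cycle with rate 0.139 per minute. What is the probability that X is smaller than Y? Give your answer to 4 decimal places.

0.2655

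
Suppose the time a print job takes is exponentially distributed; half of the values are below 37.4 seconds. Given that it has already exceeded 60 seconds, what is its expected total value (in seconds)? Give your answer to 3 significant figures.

114

For an exponential, median = ln(2)/λ, so λ = ln 2 / 37.4 = 0.0185333 per second.
By memorylessness, E[X | X > 60] = 60 + 1/λ = 60 + 53.9568 = 113.957 seconds.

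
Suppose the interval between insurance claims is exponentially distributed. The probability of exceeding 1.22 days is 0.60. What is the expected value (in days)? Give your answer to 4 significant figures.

2.388

e^(−λ·1.22) = 0.60 ⇒ λ = −ln(0.60)/1.22 = 0.41871.
Mean = 1/λ = 2.38829 days.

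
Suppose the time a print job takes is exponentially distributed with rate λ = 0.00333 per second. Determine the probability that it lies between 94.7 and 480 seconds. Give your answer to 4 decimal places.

0.5273

P(94.7 < X < 480) = e^(−λ·94.7) − e^(−λ·480) = 0.72953 − 0.20222 ≈ 0.5273.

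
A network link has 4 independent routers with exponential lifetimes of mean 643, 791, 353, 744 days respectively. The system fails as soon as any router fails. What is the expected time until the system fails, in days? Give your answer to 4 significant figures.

142.9

The first failure time is exponential with rate Σλ_i = 1/643 + 1/791 + 1/353 + 1/744 = 0.00699638 per day.
E[min] = 1/Σλ = 1/0.00699638 = 142.931 days.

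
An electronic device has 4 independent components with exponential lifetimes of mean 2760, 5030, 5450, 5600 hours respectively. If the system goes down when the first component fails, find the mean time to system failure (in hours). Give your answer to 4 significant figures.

1083

The first failure time is exponential with rate Σλ_i = 1/2760 + 1/5030 + 1/5450 + 1/5600 = 0.000923184 per hour.
E[min] = 1/Σλ = 1/0.000923184 = 1083.21 hours.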